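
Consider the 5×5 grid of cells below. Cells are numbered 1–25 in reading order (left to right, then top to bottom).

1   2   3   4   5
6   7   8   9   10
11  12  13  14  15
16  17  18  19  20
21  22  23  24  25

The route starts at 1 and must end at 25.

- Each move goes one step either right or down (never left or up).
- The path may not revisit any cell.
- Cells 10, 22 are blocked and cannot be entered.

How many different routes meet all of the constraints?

60

A right/down-only route from 1 to 25 makes exactly 4 down-moves and 4 right-moves in some order.
With no other constraints that would be C(8,4) = 70 routes.
Subtract routes through each blocked cell (inclusion–exclusion for overlaps): − through 10: 5 − through 22: 5 → 60.
That gives 60 routes.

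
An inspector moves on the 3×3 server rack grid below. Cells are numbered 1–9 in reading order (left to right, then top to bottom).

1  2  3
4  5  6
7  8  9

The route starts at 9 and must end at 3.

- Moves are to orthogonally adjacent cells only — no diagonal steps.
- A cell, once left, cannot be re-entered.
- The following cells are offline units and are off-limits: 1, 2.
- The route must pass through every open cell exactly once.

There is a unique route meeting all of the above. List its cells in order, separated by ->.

9 -> 8 -> 7 -> 4 -> 5 -> 6 -> 3

Need to visit all 7 open cells exactly once, starting at 9 and ending at 3.
Route from 9: 2× left (reaching 7), up to 4, 2× right (reaching 6), up to 3 — 6 moves in all.
Check: all 7 open cells covered.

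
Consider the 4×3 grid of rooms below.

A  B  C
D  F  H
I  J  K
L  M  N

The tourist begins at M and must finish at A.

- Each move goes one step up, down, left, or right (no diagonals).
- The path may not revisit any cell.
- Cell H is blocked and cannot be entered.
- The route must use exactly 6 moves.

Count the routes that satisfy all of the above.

Need simple routes of exactly 6 moves from M to A (Manhattan distance 4, so 1 moves are spent on a detour and 1 undoing it).
Enumerating: M J I D F B A | M L I D F B A | M L I J F B A | M L I J F D A | M N K J F B A | M N K J F D A | M N K J I D A.
That gives 7 routes.

7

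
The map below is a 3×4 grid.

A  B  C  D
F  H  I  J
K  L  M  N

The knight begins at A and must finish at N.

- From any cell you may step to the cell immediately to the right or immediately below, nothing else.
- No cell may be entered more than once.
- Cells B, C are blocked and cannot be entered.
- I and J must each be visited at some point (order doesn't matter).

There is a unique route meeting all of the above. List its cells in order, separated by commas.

Moves only go right or down, so the column and row indices never decrease.
Route from A: down 1 to F, right 3 to J, down 1 to N — 5 moves in all.
Check: all required cells visited.

A, F, H, I, J, N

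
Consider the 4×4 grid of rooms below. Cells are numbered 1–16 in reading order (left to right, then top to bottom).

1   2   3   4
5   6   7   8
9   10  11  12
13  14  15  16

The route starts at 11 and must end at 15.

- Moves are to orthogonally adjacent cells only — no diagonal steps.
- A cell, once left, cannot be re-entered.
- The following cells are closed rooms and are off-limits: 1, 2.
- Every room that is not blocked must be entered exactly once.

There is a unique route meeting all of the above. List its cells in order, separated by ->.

Need to visit all 14 open cells exactly once, starting at 11 and ending at 15.
Cell 4 has only two open neighbours (8 and 3), so the path must pass straight through it: one of those is the cell it's entered from and the other is where it exits.
Route from 11: left to 10, down to 14, left to 13, 2× up (reaching 5), 2× right (reaching 7), up to 3, right to 4, 3× down (reaching 16), left to 15 — 13 moves in all.
Check: all 14 open cells covered.

11 -> 10 -> 14 -> 13 -> 9 -> 5 -> 6 -> 7 -> 3 -> 4 -> 8 -> 12 -> 16 -> 15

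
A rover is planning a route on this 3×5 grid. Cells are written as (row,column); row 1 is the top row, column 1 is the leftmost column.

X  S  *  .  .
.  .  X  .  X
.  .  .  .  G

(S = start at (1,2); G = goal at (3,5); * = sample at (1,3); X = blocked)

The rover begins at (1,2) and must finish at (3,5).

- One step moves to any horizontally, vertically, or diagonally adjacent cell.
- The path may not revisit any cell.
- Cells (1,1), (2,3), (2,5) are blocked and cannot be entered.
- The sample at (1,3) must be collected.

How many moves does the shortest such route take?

Any route passes through (1,3) somewhere between (1,2) and (3,5). Summing Chebyshev distances along the two legs ((1,2) → (1,3) → (3,5)) gives a lower bound of 1 + 2 = 3 moves.
A route of 3 moves achieves this: (1,2) → (1,3) → (2,4) → (3,5).
Since 3 matches the lower bound, it is optimal.

3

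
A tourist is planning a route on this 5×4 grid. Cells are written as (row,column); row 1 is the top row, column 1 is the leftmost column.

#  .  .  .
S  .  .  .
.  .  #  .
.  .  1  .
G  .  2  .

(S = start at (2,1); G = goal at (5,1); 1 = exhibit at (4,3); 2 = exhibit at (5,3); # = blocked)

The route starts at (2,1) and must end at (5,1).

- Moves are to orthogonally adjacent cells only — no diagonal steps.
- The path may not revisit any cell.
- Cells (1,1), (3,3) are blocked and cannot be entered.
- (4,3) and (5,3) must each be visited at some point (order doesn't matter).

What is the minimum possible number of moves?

Any route passes through (4,3) and (5,3) in some order between (2,1) and (5,1). Summing Manhattan distances along each leg and taking the cheapest ordering ((2,1) → (4,3) → (5,3) → (5,1)) gives a lower bound of 4 + 1 + 2 = 7 moves.
A route of 7 moves achieves this: (2,1) → (3,1) → (4,1) → (4,2) → (4,3) → (5,3) → (5,2) → (5,1).
Since 7 matches the lower bound, it is optimal.

7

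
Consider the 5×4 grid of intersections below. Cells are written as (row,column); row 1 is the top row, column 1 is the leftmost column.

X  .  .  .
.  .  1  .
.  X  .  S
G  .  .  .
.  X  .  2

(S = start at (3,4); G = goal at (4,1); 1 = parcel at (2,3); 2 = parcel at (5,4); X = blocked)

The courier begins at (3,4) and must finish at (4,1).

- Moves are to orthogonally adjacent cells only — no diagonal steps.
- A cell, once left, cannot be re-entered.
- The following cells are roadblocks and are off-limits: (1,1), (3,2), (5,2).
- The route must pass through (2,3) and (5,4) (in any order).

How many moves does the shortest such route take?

Any route passes through (2,3) and (5,4) in some order between (3,4) and (4,1). Summing Manhattan distances along each leg and taking the cheapest ordering ((3,4) → (2,3) → (5,4) → (4,1)) gives a lower bound of 2 + 4 + 4 = 10 moves.
A route of 10 moves achieves this: (3,4) → (4,4) → (5,4) → (5,3) → (4,3) → (3,3) → (2,3) → (2,2) → (2,1) → (3,1) → (4,1).
Since 10 matches the lower bound, it is optimal.

10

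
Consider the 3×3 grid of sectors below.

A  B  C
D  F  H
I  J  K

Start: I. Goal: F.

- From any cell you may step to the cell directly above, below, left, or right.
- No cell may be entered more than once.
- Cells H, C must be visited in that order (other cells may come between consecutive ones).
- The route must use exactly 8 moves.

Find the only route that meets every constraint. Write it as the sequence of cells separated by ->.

I -> J -> K -> H -> C -> B -> A -> D -> F

The waypoints must appear in the order H, C, with no cell reused.
Route from I: right 2 to K, up 2 to C, left 2 to A, down 1 to D, right 1 to F — 8 moves in all.
Check: order respected (H at step 3, C at step 4); 8 moves as required.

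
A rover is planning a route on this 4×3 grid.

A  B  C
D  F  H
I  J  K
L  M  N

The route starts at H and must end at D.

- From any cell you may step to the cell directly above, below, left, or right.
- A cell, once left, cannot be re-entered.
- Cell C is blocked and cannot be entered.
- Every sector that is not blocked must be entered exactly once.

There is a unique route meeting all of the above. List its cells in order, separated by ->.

Need to visit all 11 open cells exactly once, starting at H and ending at D.
Cell N has only two open neighbours (K and M), so the path must pass straight through it: one of those is the cell it's entered from and the other is where it exits.
Route from H: down 2 to N, left 2 to L, up 1 to I, right 1 to J, up 2 to B, left 1 to A, down 1 to D — 10 moves in all.
Check: all 11 open cells covered.

H -> K -> N -> M -> L -> I -> J -> F -> B -> A -> D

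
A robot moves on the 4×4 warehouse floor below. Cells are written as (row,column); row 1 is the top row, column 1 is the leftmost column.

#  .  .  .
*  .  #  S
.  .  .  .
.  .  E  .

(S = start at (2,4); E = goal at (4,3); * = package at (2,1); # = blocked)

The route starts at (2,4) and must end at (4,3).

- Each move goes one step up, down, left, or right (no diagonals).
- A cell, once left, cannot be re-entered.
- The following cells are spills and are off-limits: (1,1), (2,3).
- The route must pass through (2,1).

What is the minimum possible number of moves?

Any route passes through (2,1) somewhere between (2,4) and (4,3). Summing Manhattan distances along the two legs ((2,4) → (2,1) → (4,3)) gives a lower bound of 3 + 4 = 7 moves.
That bound ignores the blocked cells. Measuring each leg by the fewest moves that actually steer around them ((2,4)→(2,1): 5; (2,1)→(4,3): 4) raises the lower bound to 9.
A route of 9 moves exists: (2,4) → (1,4) → (1,3) → (1,2) → (2,2) → (2,1) → (3,1) → (4,1) → (4,2) → (4,3).
Since 9 matches that lower bound, it is optimal.

9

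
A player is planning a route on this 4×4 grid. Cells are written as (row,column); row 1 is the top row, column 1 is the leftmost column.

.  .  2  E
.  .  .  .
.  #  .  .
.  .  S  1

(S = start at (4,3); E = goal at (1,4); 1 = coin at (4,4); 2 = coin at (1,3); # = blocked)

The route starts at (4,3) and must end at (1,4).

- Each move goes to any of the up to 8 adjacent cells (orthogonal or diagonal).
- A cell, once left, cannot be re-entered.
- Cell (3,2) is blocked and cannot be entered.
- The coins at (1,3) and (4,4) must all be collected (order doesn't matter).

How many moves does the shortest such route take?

Any route passes through (1,3) and (4,4) in some order between (4,3) and (1,4). Summing Chebyshev distances along each leg and taking the cheapest ordering ((4,3) → (4,4) → (1,3) → (1,4)) gives a lower bound of 1 + 3 + 1 = 5 moves.
A route of 5 moves achieves this: (4,3) → (4,4) → (3,3) → (2,2) → (1,3) → (1,4).
Since 5 matches the lower bound, it is optimal.

5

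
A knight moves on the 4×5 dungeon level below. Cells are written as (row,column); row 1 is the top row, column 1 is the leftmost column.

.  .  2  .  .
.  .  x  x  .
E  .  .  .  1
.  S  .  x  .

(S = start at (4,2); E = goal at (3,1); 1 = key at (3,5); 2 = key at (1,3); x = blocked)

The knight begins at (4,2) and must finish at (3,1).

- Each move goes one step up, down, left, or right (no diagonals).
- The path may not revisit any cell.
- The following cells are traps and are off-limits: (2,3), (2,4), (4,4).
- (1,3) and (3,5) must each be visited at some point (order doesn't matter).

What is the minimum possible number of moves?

12

Any route passes through (1,3) and (3,5) in some order between (4,2) and (3,1). Summing Manhattan distances along each leg and taking the cheapest ordering ((4,2) → (3,5) → (1,3) → (3,1)) gives a lower bound of 4 + 4 + 4 = 12 moves.
A route of 12 moves achieves this: (4,2) → (3,2) → (3,3) → (3,4) → (3,5) → (2,5) → (1,5) → (1,4) → (1,3) → (1,2) → (2,2) → (2,1) → (3,1).
Since 12 matches the lower bound, it is optimal.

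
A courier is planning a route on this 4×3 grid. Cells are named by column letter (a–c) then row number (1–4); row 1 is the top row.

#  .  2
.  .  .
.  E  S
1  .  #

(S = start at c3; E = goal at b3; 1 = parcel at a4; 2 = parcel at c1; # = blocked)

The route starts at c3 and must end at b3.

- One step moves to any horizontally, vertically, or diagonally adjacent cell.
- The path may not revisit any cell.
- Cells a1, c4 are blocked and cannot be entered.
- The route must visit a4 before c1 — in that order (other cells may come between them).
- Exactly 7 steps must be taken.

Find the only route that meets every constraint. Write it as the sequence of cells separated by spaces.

c3 b4 a4 a3 b2 c1 c2 b3

The waypoints must appear in the order a4, c1, with no cell reused.
Route from c3: down-left to b4, left to a4, up to a3, 2× up-right (reaching c1), down to c2, down-left to b3 — 7 moves in all.
Check: order respected (1 at step 2, 2 at step 5); 7 moves as required.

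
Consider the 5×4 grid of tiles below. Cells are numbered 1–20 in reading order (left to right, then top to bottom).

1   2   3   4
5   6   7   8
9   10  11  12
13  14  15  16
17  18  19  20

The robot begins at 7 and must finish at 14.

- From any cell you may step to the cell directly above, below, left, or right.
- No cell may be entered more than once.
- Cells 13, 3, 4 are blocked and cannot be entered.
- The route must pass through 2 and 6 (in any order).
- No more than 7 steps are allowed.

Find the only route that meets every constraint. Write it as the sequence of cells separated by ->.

7 -> 6 -> 2 -> 1 -> 5 -> 9 -> 10 -> 14

Any route must reach 2 and 6 and still end at 14 within 7 moves, so the order of the required stops is forced.
Route from 7: left 1 to 6, up 1 to 2, left 1 to 1, down 2 to 9, right 1 to 10, down 1 to 14 — 7 moves in all.
Check: all required cells visited; 7 ≤ 7 moves.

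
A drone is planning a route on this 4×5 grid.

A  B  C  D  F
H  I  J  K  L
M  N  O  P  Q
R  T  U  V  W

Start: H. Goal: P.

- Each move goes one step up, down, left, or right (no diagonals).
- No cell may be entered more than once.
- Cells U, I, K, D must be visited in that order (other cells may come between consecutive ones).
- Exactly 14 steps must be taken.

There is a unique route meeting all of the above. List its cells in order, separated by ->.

H -> M -> R -> T -> U -> O -> N -> I -> J -> K -> D -> F -> L -> Q -> P

The waypoints must appear in the order U, I, K, D, with no cell reused.
Route from H: 2× down (reaching R), 2× right (reaching U), up to O, left to N, up to I, 2× right (reaching K), up to D, right to F, 2× down (reaching Q), left to P — 14 moves in all.
Check: order respected (U at step 4, I at step 7, K at step 9, D at step 10); 14 moves as required.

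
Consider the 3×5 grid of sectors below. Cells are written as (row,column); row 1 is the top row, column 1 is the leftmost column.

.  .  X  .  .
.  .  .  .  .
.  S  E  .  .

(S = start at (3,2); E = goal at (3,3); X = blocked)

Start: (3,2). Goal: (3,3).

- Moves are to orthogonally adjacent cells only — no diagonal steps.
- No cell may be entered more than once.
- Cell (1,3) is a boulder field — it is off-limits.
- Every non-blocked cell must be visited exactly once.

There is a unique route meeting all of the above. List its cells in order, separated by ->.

(3,2) -> (3,1) -> (2,1) -> (1,1) -> (1,2) -> (2,2) -> (2,3) -> (2,4) -> (1,4) -> (1,5) -> (2,5) -> (3,5) -> (3,4) -> (3,3)

Need to visit all 14 open cells exactly once, starting at (3,2) and ending at (3,3).
Route from (3,2): left to (3,1), 2× up (reaching (1,1)), right to (1,2), down to (2,2), 2× right (reaching (2,4)), up to (1,4), right to (1,5), 2× down (reaching (3,5)), 2× left (reaching (3,3)) — 13 moves in all.
Check: all 14 open cells covered.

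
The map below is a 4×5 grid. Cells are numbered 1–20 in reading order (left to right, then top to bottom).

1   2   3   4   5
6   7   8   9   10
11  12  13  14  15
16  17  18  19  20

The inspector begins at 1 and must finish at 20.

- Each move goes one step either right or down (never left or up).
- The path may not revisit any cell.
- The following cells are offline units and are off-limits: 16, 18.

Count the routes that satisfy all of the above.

25

A right/down-only route from 1 to 20 makes exactly 3 down-moves and 4 right-moves in some order.
With no other constraints that would be C(7,3) = 35 routes.
Subtract routes through each blocked cell (inclusion–exclusion for overlaps): − through 16: 1 − through 18: 10 + through 16&18: 1 → 25.
That gives 25 routes.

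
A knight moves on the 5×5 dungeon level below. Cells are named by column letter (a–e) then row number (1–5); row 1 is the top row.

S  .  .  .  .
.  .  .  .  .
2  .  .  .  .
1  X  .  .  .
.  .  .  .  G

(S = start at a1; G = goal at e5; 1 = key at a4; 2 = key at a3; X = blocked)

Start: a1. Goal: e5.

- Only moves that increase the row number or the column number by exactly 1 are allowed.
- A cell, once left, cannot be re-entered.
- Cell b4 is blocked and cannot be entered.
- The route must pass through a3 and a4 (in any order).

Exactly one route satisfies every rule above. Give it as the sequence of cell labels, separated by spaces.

a1 a2 a3 a4 a5 b5 c5 d5 e5

Moves only go right or down, so the column and row indices never decrease.
Route from a1: down 4 to a5, right 4 to e5 — 8 moves in all.
Check: all required cells visited.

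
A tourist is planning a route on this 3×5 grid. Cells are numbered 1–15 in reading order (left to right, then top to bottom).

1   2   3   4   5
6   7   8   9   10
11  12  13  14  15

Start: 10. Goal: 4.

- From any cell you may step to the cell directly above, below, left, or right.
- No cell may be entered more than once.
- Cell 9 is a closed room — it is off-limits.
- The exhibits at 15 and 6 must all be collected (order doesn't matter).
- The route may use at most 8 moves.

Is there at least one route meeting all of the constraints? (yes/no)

no

Even ignoring the no-revisit rule, getting from 10 to 4, taking the cheapest ordering 10 → 15 → 6 → 4 needs at least 1 + 5 + 4 = 10 moves (Manhattan distance per leg), which exceeds the 8-move limit.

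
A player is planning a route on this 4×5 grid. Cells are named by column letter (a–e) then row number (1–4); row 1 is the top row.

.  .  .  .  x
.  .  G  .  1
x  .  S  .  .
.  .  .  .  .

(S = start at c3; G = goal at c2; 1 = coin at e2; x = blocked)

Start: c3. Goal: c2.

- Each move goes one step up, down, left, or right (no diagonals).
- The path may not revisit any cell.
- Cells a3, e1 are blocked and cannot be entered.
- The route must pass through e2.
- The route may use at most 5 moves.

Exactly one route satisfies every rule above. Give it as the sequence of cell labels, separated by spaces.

c3 d3 e3 e2 d2 c2

The 5-move cap with required stops at e2 leaves no slack for detours.
Route from c3: 2× right (reaching e3), up to e2, 2× left (reaching c2) — 5 moves in all.
Check: all required cells visited; 5 ≤ 5 moves.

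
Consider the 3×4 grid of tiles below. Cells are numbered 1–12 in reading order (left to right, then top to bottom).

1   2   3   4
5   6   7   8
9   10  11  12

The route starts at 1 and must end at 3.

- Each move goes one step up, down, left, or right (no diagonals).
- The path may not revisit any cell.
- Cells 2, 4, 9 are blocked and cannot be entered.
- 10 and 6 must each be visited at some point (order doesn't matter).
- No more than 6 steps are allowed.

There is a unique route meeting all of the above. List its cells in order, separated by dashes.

Any route must reach 10 and 6 and still end at 3 within 6 moves, so the order of the required stops is forced.
Route from 1: down 1 to 5, right 1 to 6, down 1 to 10, right 1 to 11, up 2 to 3 — 6 moves in all.
Check: all required cells visited; 6 ≤ 6 moves.

1 - 5 - 6 - 10 - 11 - 7 - 3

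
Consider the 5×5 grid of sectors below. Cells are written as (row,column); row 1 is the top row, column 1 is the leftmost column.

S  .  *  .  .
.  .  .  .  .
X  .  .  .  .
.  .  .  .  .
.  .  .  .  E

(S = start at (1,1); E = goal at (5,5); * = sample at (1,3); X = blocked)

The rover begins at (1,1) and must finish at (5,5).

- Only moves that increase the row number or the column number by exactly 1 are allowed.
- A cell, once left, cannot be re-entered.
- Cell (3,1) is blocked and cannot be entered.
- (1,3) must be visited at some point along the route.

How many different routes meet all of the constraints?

A right/down-only route from (1,1) to (5,5) makes exactly 4 down-moves and 4 right-moves in some order.
With no other constraints that would be C(8,4) = 70 routes.
Split at (1,3) and multiply the segment counts (each segment already excludes blocked cells): (1,1)→(1,3): 1; (1,3)→(5,5): 15; product = 15.
That gives 15 routes.

15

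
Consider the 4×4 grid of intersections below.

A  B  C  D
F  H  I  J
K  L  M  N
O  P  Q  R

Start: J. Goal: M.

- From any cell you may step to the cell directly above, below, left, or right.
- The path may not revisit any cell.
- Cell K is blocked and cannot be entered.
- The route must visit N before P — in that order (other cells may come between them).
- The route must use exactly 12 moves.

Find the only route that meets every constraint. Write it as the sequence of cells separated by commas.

The waypoints must appear in the order N, P, with no cell reused.
Route from J: 2× down (reaching R), 2× left (reaching P), 2× up (reaching H), left to F, up to A, 2× right (reaching C), 2× down (reaching M) — 12 moves in all.
Check: order respected (N at step 1, P at step 4); 12 moves as required.

J, N, R, Q, P, L, H, F, A, B, C, I, M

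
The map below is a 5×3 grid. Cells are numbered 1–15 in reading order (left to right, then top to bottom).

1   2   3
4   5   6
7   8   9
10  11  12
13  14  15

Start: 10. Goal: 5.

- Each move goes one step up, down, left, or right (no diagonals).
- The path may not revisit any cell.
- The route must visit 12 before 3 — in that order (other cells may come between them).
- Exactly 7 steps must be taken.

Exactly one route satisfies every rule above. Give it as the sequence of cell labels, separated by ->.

10 -> 11 -> 12 -> 9 -> 6 -> 3 -> 2 -> 5

The waypoints must appear in the order 12, 3, with no cell reused.
Route from 10: right 2 to 12, up 3 to 3, left 1 to 2, down 1 to 5 — 7 moves in all.
Check: order respected (12 at step 2, 3 at step 5); 7 moves as required.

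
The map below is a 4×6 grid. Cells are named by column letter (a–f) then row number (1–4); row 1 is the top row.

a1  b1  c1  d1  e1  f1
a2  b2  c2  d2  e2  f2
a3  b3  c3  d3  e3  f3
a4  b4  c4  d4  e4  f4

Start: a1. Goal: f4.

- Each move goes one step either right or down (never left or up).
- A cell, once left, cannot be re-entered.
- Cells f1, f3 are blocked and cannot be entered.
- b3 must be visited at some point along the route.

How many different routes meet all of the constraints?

12

A right/down-only route from a1 to f4 makes exactly 3 down-moves and 5 right-moves in some order.
With no other constraints that would be C(8,3) = 56 routes.
Split at b3 and multiply the segment counts (each segment already excludes blocked cells): a1→b3: 3; b3→f4: 4; product = 12.
That gives 12 routes.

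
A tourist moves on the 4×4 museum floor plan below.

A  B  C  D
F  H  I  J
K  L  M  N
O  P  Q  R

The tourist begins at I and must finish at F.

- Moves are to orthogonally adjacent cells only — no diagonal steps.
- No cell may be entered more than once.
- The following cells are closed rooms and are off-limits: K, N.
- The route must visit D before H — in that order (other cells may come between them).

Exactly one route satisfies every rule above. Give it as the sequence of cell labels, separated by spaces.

I J D C B H F

The waypoints must appear in the order D, H, with no cell reused.
Route from I: right 1 to J, up 1 to D, left 2 to B, down 1 to H, left 1 to F — 6 moves in all.
Check: order respected (D at step 2, H at step 5).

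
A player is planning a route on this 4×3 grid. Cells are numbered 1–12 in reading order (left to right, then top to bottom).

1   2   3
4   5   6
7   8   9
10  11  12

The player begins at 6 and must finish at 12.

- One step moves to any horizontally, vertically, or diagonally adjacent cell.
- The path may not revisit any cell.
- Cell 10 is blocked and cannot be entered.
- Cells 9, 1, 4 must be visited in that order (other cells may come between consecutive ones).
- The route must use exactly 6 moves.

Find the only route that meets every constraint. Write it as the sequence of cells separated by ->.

6 -> 9 -> 5 -> 1 -> 4 -> 8 -> 12

The waypoints must appear in the order 9, 1, 4, with no cell reused.
Route from 6: down to 9, 2× up-left (reaching 1), down to 4, 2× down-right (reaching 12) — 6 moves in all.
Check: order respected (9 at step 1, 1 at step 3, 4 at step 4); 6 moves as required.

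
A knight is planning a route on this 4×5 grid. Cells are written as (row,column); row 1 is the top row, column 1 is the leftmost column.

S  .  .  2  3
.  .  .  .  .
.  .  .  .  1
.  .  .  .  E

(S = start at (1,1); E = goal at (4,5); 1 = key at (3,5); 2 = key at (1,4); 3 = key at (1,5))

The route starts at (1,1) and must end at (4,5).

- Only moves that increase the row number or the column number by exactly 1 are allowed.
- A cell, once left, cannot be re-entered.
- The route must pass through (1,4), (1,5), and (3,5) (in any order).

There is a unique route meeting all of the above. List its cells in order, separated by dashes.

(1,1) - (1,2) - (1,3) - (1,4) - (1,5) - (2,5) - (3,5) - (4,5)

Moves only go right or down, so the column and row indices never decrease.
Route from (1,1): 4× right (reaching (1,5)), 3× down (reaching (4,5)) — 7 moves in all.
Check: all required cells visited.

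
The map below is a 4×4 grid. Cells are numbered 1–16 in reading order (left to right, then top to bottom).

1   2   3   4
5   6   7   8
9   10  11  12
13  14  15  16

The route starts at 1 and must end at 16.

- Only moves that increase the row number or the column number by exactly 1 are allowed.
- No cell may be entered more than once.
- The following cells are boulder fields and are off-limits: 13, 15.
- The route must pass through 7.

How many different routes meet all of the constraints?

A right/down-only route from 1 to 16 makes exactly 3 down-moves and 3 right-moves in some order.
With no other constraints that would be C(6,3) = 20 routes.
Split at 7 and multiply the segment counts (each segment already excludes blocked cells): 1→7: 3; 7→16: 2; product = 6.
That gives 6 routes.

6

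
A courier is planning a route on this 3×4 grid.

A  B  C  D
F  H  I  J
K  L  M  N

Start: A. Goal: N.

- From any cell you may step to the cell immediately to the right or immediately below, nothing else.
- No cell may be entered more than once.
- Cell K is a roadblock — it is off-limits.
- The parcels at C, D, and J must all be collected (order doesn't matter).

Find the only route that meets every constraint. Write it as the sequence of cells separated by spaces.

A B C D J N

Moves only go right or down, so the column and row indices never decrease.
Route from A: 3× right (reaching D), 2× down (reaching N) — 5 moves in all.
Check: all required cells visited.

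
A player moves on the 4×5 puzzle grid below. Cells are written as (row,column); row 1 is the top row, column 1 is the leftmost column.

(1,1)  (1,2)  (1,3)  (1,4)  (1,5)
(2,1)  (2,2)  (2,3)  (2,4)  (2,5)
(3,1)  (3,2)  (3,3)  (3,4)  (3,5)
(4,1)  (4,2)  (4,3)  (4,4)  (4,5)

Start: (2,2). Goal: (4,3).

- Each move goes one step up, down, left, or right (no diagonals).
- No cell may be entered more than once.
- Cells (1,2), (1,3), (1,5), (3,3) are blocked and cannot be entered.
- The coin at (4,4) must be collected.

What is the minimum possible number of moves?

5

Any route passes through (4,4) somewhere between (2,2) and (4,3). Summing Manhattan distances along the two legs ((2,2) → (4,4) → (4,3)) gives a lower bound of 4 + 1 = 5 moves.
A route of 5 moves achieves this: (2,2) → (2,3) → (2,4) → (3,4) → (4,4) → (4,3).
Since 5 matches the lower bound, it is optimal.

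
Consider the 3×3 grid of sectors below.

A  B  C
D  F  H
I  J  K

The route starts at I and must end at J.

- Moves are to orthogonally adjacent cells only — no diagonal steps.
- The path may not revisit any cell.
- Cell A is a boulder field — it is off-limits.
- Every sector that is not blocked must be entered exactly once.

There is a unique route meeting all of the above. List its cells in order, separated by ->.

I -> D -> F -> B -> C -> H -> K -> J

Need to visit all 8 open cells exactly once, starting at I and ending at J.
Cell B has only two open neighbours (F and C), so the path must pass straight through it: one of those is the cell it's entered from and the other is where it exits.
Route from I: up 1 to D, right 1 to F, up 1 to B, right 1 to C, down 2 to K, left 1 to J — 7 moves in all.
Check: all 8 open cells covered.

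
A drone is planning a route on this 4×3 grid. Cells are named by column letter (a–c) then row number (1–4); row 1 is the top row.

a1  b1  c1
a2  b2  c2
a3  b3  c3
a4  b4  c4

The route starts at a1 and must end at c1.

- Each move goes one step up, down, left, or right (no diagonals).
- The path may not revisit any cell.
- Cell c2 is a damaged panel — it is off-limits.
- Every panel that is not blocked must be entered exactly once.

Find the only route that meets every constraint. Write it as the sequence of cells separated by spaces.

Need to visit all 11 open cells exactly once, starting at a1 and ending at c1.
Cell c4 has only two open neighbours (c3 and b4), so the path must pass straight through it: one of those is the cell it's entered from and the other is where it exits.
Route from a1: down 3 to a4, right 2 to c4, up 1 to c3, left 1 to b3, up 2 to b1, right 1 to c1 — 10 moves in all.
Check: all 11 open cells covered.

a1 a2 a3 a4 b4 c4 c3 b3 b2 b1 c1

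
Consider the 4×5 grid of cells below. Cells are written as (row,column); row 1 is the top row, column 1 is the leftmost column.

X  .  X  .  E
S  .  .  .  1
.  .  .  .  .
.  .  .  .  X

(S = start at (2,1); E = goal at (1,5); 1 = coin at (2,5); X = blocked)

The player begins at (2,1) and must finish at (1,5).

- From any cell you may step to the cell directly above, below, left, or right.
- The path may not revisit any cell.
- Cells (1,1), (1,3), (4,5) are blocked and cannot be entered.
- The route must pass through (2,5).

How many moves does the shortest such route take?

5

Any route passes through (2,5) somewhere between (2,1) and (1,5). Summing Manhattan distances along the two legs ((2,1) → (2,5) → (1,5)) gives a lower bound of 4 + 1 = 5 moves.
A route of 5 moves achieves this: (2,1) → (2,2) → (2,3) → (2,4) → (2,5) → (1,5).
Since 5 matches the lower bound, it is optimal.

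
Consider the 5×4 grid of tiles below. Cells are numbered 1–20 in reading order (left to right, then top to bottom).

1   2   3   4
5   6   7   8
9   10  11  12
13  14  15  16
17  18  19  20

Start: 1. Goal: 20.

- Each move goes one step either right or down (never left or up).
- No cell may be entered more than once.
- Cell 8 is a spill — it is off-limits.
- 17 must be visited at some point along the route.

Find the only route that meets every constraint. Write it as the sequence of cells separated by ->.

1 -> 5 -> 9 -> 13 -> 17 -> 18 -> 19 -> 20

Moves only go right or down, so the column and row indices never decrease.
Route from 1: 4× down (reaching 17), 3× right (reaching 20) — 7 moves in all.
Check: all required cells visited.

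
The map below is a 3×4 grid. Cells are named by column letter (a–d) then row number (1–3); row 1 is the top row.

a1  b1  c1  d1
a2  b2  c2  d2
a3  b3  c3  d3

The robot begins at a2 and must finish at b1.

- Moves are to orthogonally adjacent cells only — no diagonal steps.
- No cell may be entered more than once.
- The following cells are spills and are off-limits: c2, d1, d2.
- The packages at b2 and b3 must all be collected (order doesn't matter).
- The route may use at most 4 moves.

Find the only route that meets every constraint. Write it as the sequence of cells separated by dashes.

a2 - a3 - b3 - b2 - b1

Any route must reach b2 and b3 and still end at b1 within 4 moves, so the order of the required stops is forced.
Route from a2: down to a3, right to b3, 2× up (reaching b1) — 4 moves in all.
Check: all required cells visited; 4 ≤ 4 moves.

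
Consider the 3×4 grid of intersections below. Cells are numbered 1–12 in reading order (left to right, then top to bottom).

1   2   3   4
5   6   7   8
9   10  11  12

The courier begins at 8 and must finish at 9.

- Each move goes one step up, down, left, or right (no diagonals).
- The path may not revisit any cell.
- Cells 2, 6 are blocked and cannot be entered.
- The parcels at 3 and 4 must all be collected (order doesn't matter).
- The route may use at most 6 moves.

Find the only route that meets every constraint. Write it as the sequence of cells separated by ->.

8 -> 4 -> 3 -> 7 -> 11 -> 10 -> 9

The budget equals the shortest possible length, so every move has to be on a shortest route through the required cells.
Route from 8: up to 4, left to 3, 2× down (reaching 11), 2× left (reaching 9) — 6 moves in all.
Check: all required cells visited; 6 ≤ 6 moves.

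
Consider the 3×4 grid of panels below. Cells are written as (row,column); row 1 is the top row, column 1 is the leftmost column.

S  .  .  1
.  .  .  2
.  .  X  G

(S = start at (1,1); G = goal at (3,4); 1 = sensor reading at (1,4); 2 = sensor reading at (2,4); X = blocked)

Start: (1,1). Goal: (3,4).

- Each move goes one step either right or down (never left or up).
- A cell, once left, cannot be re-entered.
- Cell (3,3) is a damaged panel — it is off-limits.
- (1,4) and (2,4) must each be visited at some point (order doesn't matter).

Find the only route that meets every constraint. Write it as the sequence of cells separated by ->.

(1,1) -> (1,2) -> (1,3) -> (1,4) -> (2,4) -> (3,4)

Moves only go right or down, so the column and row indices never decrease.
Route from (1,1): right 3 to (1,4), down 2 to (3,4) — 5 moves in all.
Check: all required cells visited.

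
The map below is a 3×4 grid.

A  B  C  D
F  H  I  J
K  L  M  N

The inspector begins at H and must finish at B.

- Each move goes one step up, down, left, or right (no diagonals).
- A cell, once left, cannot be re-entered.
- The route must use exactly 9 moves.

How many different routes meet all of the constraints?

Need simple routes of exactly 9 moves from H to B (Manhattan distance 1, so 4 moves are spent on a detour and 4 undoing it).
Enumerating: H F K L M I J D C B | H F K L M N J D C B | H F K L M N J I C B | H I J N M L K F A B.
That gives 4 routes.

4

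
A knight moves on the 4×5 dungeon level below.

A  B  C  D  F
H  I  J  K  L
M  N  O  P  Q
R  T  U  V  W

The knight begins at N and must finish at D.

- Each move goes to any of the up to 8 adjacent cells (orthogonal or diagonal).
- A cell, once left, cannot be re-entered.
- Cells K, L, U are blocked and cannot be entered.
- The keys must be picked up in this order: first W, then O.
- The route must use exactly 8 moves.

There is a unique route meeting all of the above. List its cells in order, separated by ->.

N -> J -> P -> W -> V -> O -> I -> C -> D

The waypoints must appear in the order W, O, with no cell reused.
Route from N: up-right to J, 2× down-right (reaching W), left to V, 2× up-left (reaching I), up-right to C, right to D — 8 moves in all.
Check: order respected (W at step 3, O at step 5); 8 moves as required.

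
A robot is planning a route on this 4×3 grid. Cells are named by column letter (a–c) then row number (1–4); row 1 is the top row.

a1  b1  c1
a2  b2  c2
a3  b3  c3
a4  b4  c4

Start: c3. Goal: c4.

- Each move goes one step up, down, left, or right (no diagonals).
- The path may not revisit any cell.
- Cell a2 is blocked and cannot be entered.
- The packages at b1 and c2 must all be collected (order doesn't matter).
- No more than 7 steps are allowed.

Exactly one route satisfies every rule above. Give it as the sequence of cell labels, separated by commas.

Any route must reach b1 and c2 and still end at c4 within 7 moves, so the order of the required stops is forced.
Route from c3: up 2 to c1, left 1 to b1, down 3 to b4, right 1 to c4 — 7 moves in all.
Check: all required cells visited; 7 ≤ 7 moves.

c3, c2, c1, b1, b2, b3, b4, c4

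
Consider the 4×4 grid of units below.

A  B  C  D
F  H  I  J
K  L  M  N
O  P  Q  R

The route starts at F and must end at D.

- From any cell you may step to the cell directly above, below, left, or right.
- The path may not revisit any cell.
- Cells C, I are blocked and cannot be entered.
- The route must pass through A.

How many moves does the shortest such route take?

8

Any route passes through A somewhere between F and D. Summing Manhattan distances along the two legs (F → A → D) gives a lower bound of 1 + 3 = 4 moves.
That bound ignores the blocked cells. Measuring each leg by the fewest moves that actually steer around them (F→A: 1; A→D: 7) raises the lower bound to 8.
A route of 8 moves exists: F → A → B → H → L → M → N → J → D.
Since 8 matches that lower bound, it is optimal.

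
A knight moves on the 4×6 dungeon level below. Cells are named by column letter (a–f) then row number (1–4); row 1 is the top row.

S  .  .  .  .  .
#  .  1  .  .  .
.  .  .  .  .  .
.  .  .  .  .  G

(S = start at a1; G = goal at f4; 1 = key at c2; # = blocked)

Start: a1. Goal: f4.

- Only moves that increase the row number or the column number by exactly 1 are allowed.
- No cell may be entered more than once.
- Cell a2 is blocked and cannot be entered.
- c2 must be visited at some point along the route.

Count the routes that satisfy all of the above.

20

A right/down-only route from a1 to f4 makes exactly 3 down-moves and 5 right-moves in some order.
With no other constraints that would be C(8,3) = 56 routes.
Split at c2 and multiply the segment counts (each segment already excludes blocked cells): a1→c2: 2; c2→f4: 10; product = 20.
That gives 20 routes.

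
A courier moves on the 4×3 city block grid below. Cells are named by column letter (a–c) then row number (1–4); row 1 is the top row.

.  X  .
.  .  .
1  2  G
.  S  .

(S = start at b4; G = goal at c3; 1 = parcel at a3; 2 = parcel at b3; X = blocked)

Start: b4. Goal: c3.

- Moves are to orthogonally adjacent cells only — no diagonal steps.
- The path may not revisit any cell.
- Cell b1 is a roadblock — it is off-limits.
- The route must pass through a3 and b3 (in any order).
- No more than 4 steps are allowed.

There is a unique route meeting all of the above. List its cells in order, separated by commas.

Any route must reach a3 and b3 and still end at c3 within 4 moves, so the order of the required stops is forced.
Route from b4: left 1 to a4, up 1 to a3, right 2 to c3 — 4 moves in all.
Check: all required cells visited; 4 ≤ 4 moves.

b4, a4, a3, b3, c3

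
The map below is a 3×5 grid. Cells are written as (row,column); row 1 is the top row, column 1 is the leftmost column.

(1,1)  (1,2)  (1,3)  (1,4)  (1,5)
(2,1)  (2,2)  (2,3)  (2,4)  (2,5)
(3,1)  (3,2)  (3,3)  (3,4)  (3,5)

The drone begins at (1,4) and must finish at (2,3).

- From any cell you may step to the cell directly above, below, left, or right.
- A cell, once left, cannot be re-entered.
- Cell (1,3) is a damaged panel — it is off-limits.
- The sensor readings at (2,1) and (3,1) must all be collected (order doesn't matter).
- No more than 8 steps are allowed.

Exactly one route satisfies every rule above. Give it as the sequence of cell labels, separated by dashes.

(1,4) - (2,4) - (3,4) - (3,3) - (3,2) - (3,1) - (2,1) - (2,2) - (2,3)

Any route must reach (2,1) and (3,1) and still end at (2,3) within 8 moves, so the order of the required stops is forced.
Route from (1,4): down 2 to (3,4), left 3 to (3,1), up 1 to (2,1), right 2 to (2,3) — 8 moves in all.
Check: all required cells visited; 8 ≤ 8 moves.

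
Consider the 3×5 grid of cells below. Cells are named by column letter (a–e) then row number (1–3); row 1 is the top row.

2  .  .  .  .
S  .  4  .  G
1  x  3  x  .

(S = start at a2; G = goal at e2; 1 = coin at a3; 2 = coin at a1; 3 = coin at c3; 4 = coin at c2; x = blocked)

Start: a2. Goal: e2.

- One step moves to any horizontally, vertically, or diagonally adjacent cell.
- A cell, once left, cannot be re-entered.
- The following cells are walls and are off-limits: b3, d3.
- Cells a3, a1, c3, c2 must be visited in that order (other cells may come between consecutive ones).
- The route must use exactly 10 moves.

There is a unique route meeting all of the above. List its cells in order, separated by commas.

a2, a3, b2, a1, b1, c1, d2, c3, c2, d1, e2

The waypoints must appear in the order a3, a1, c3, c2, with no cell reused.
Route from a2: down 1 to a3, up-right 1 to b2, up-left 1 to a1, right 2 to c1, down-right 1 to d2, down-left 1 to c3, up 1 to c2, up-right 1 to d1, down-right 1 to e2 — 10 moves in all.
Check: order respected (1 at step 1, 2 at step 3, 3 at step 7, 4 at step 8); 10 moves as required.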